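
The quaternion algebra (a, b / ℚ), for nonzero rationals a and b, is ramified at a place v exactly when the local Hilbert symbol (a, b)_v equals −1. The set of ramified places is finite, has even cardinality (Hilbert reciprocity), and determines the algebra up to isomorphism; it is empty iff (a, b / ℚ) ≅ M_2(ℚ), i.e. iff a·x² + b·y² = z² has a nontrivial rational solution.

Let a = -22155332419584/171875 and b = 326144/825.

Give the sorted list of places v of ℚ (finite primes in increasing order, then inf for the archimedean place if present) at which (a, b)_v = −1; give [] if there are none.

(a, b) ≡ (-154, 858) mod (ℚ^×)²; places V = {2, 3, 5, 7, 11, 13, ∞}.
(a,b)_13: α=2, u≡5; β=1, v≡4 (mod 13); (5|13)=-1, (4|13)=+1; sign (−1)^0·-1^1·+1^2 = -1.
(a,b)_2: α=19, β=9; u≡3, v≡5 (mod 8); ε(u)ε(v)=1·0, αω(v)=19·1, βω(u)=9·1; sum ≡ 0  ⇒  +1.
(a,b)_11: α=-1, u≡2; β=-1, v≡3 (mod 11); (2|11)=-1, (3|11)=+1; sign (−1)^1·-1^-1·+1^-1 = +1.
(a,b)_5: α=-6, u≡1; β=-2, v≡3 (mod 5); (1|5)=+1, (3|5)=-1; sign (−1)^0·+1^-2·-1^-6 = +1.
(a,b)_7: α=3, u≡3; β=2, v≡1 (mod 7); (3|7)=-1, (1|7)=+1; sign (−1)^0·-1^2·+1^3 = +1.
(a,b)_∞: sgn(-154)=−, sgn(858)=+, so +1.
(a,b)_3: α=6, u≡2; β=-1, v≡1 (mod 3); (2|3)=-1, (1|3)=+1; sign (−1)^0·-1^-1·+1^6 = -1.
|Ram(-154, 858)| = 2, even; anisotropic at {3, 13}.

[3, 13]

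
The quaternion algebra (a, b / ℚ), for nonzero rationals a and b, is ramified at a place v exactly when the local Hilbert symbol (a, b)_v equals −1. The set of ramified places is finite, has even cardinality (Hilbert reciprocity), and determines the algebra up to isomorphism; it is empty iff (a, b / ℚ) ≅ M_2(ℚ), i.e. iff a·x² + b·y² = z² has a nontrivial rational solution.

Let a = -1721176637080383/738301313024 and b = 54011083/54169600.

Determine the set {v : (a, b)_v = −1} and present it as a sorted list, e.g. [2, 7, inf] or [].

[2, 7]

Mod squares: a ≡ -77, b ≡ 1147. Check v ∈ {∞, 2, 3, 5, 7, 11, 23, 31, 37}.
v=23: a=23^-2·(≡19), b=23^-2·(≡17) mod 23; (19|23)=-1, (17|23)=-1; (−1)^{-2·-2·11}·(-1)^-2·(-1)^-2 = +1.
v=37: a=37^2·(≡28), b=37^1·(≡8) mod 37; (28|37)=+1, (8|37)=-1; (−1)^{2·1·18}·(+1)^1·(-1)^2 = +1.
v=31: a=31^4·(≡18), b=31^3·(≡21) mod 31; (18|31)=+1, (21|31)=-1; (−1)^{4·3·15}·(+1)^3·(-1)^4 = +1.
v=3: a=3^4·(≡1), b=3^0·(≡1) mod 3; (1|3)=+1, (1|3)=+1; (−1)^{4·0·1}·(+1)^0·(+1)^4 = +1.
v=11: a=11^-3·(≡1), b=11^0·(≡5) mod 11; (1|11)=+1, (5|11)=+1; (−1)^{-3·0·5}·(+1)^0·(+1)^-3 = +1.
v=5: a=5^0·(≡3), b=5^-2·(≡2) mod 5; (3|5)=-1, (2|5)=-1; (−1)^{0·-2·2}·(-1)^-2·(-1)^0 = +1.
v=2: v_2(a)=-20, v_2(b)=-12; units ≡ 3, 3 (mod 8); ε·ε+αω+βω = 1·1+-20·1+-12·1 ≡ 1  ⇒  (a,b)_2 = -1.
v=7: a=7^5·(≡3), b=7^2·(≡6) mod 7; (3|7)=-1, (6|7)=-1; (−1)^{5·2·3}·(-1)^2·(-1)^5 = -1.
v=∞: -77 < 0 and 1147 > 0  ⇒  (a,b)_∞ = +1.
(-77, 1147 / ℚ) ramifies at {2, 7}: a division algebra.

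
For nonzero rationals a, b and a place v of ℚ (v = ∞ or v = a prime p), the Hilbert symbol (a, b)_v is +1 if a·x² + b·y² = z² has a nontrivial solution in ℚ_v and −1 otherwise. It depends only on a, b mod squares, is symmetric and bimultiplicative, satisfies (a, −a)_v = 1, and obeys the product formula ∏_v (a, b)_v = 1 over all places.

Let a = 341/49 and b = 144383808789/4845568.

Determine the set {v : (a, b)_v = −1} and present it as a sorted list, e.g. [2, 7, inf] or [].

[7, 31]

Mod squares: a ≡ 341, b ≡ 2387. Check v ∈ {∞, 2, 3, 7, 11, 13, 19, 31}.
v=∞: 341 > 0 and 2387 > 0  ⇒  (a,b)_∞ = +1.
v=19: a=19^0·(≡12), b=19^6·(≡14) mod 19; (12|19)=-1, (14|19)=-1; (−1)^{0·6·9}·(-1)^6·(-1)^0 = +1.
v=3: a=3^0·(≡2), b=3^2·(≡2) mod 3; (2|3)=-1, (2|3)=-1; (−1)^{0·2·1}·(-1)^2·(-1)^0 = +1.
v=13: a=13^0·(≡12), b=13^-2·(≡11) mod 13; (12|13)=+1, (11|13)=-1; (−1)^{0·-2·6}·(+1)^-2·(-1)^0 = +1.
v=11: a=11^1·(≡4), b=11^1·(≡6) mod 11; (4|11)=+1, (6|11)=-1; (−1)^{1·1·5}·(+1)^1·(-1)^1 = +1.
v=2: v_2(a)=0, v_2(b)=-12; units ≡ 5, 3 (mod 8); ε·ε+αω+βω = 0·1+0·1+-12·1 ≡ 0  ⇒  (a,b)_2 = +1.
v=7: a=7^-2·(≡5), b=7^-1·(≡3) mod 7; (5|7)=-1, (3|7)=-1; (−1)^{-2·-1·3}·(-1)^-1·(-1)^-2 = -1.
v=31: a=31^1·(≡23), b=31^1·(≡13) mod 31; (23|31)=-1, (13|31)=-1; (−1)^{1·1·15}·(-1)^1·(-1)^1 = -1.
|Ram(341, 2387)| = 2, even; anisotropic at {7, 31}.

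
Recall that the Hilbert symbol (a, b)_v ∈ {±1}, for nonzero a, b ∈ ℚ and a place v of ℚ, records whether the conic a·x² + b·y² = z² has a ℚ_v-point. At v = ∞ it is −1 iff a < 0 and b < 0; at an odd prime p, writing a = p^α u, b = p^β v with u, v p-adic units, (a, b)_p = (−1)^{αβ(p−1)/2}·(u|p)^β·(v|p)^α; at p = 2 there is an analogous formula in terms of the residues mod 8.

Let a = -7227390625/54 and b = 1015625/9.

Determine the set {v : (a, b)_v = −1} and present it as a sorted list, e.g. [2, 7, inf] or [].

[3, 5, 17, 23]

Mod squares: a ≡ -16422, b ≡ 65. Check v ∈ {∞, 2, 3, 5, 7, 13, 17, 23}.
v=23: a=23^1·(≡14), b=23^0·(≡22) mod 23; (14|23)=-1, (22|23)=-1; (−1)^{1·0·11}·(-1)^0·(-1)^1 = -1.
v=∞: -16422 < 0 and 65 > 0  ⇒  (a,b)_∞ = +1.
v=3: a=3^-3·(≡1), b=3^-2·(≡2) mod 3; (1|3)=+1, (2|3)=-1; (−1)^{-3·-2·1}·(+1)^-2·(-1)^-3 = -1.
v=13: a=13^2·(≡10), b=13^1·(≡11) mod 13; (10|13)=+1, (11|13)=-1; (−1)^{2·1·6}·(+1)^1·(-1)^2 = +1.
v=2: v_2(a)=-1, v_2(b)=0; units ≡ 5, 1 (mod 8); ε·ε+αω+βω = 0·0+-1·0+0·1 ≡ 0  ⇒  (a,b)_2 = +1.
v=7: a=7^1·(≡3), b=7^0·(≡1) mod 7; (3|7)=-1, (1|7)=+1; (−1)^{1·0·3}·(-1)^0·(+1)^1 = +1.
v=5: a=5^6·(≡3), b=5^7·(≡2) mod 5; (3|5)=-1, (2|5)=-1; (−1)^{6·7·2}·(-1)^7·(-1)^6 = -1.
v=17: a=17^1·(≡11), b=17^0·(≡5) mod 17; (11|17)=-1, (5|17)=-1; (−1)^{1·0·8}·(-1)^0·(-1)^1 = -1.
(-16422, 65 / ℚ) ramifies at {3, 5, 17, 23}: a division algebra.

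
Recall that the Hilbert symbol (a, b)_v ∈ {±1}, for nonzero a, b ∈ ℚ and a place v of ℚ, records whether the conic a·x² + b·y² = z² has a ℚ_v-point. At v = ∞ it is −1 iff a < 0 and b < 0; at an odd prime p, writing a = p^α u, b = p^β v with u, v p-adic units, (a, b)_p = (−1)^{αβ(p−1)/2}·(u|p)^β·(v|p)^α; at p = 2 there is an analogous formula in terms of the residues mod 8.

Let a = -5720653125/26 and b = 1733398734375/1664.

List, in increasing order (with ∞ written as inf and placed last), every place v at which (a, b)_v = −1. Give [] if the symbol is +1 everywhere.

[3, 7, 11, 13]

Mod squares: a ≡ -130, b ≡ 6006. Check v ∈ {∞, 2, 3, 5, 7, 11, 13, 41}.
v=∞: -130 < 0 and 6006 > 0  ⇒  (a,b)_∞ = +1.
v=11: a=11^2·(≡10), b=11^3·(≡7) mod 11; (10|11)=-1, (7|11)=-1; (−1)^{2·3·5}·(-1)^3·(-1)^2 = -1.
v=13: a=13^-1·(≡4), b=13^-1·(≡2) mod 13; (4|13)=+1, (2|13)=-1; (−1)^{-1·-1·6}·(+1)^-1·(-1)^-1 = -1.
v=7: a=7^0·(≡6), b=7^3·(≡1) mod 7; (6|7)=-1, (1|7)=+1; (−1)^{0·3·3}·(-1)^3·(+1)^0 = -1.
v=41: a=41^2·(≡22), b=41^0·(≡1) mod 41; (22|41)=-1, (1|41)=+1; (−1)^{2·0·20}·(-1)^0·(+1)^2 = +1.
v=5: a=5^5·(≡1), b=5^6·(≡1) mod 5; (1|5)=+1, (1|5)=+1; (−1)^{5·6·2}·(+1)^6·(+1)^5 = +1.
v=2: v_2(a)=-1, v_2(b)=-7; units ≡ 7, 3 (mod 8); ε·ε+αω+βω = 1·1+-1·1+-7·0 ≡ 0  ⇒  (a,b)_2 = +1.
v=3: a=3^2·(≡2), b=3^5·(≡1) mod 3; (2|3)=-1, (1|3)=+1; (−1)^{2·5·1}·(-1)^5·(+1)^2 = -1.
|Ram(-130, 6006)| = 4, even; anisotropic at {3, 7, 11, 13}.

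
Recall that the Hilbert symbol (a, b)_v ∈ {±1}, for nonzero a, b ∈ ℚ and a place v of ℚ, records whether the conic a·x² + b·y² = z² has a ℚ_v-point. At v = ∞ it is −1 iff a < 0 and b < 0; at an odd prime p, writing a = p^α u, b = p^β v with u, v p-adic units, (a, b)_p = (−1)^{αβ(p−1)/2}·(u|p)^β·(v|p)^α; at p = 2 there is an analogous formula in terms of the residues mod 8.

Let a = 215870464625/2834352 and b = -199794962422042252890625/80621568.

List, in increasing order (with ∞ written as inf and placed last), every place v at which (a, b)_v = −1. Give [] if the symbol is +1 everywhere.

[3, 7, 11, 29]

(a, b) ≡ (310155, -310465155) mod (ℚ^×)²; places V = {2, 3, 5, 7, 11, 13, 17, 23, 29, 31, ∞}.
(a,b)_29: α=1, u≡1; β=3, v≡26 (mod 29); (1|29)=+1, (26|29)=-1; sign (−1)^0·+1^3·-1^1 = -1.
(a,b)_31: α=1, u≡22; β=3, v≡8 (mod 31); (22|31)=-1, (8|31)=+1; sign (−1)^1·-1^3·+1^1 = +1.
(a,b)_2: α=-4, β=-12; u≡3, v≡5 (mod 8); ε(u)ε(v)=1·0, αω(v)=-4·1, βω(u)=-12·1; sum ≡ 0  ⇒  +1.
(a,b)_∞: sgn(310155)=+, sgn(-310465155)=−, so +1.
(a,b)_13: α=0, u≡10; β=1, v≡3 (mod 13); (10|13)=+1, (3|13)=+1; sign (−1)^0·+1^1·+1^0 = +1.
(a,b)_7: α=0, u≡6; β=1, v≡5 (mod 7); (6|7)=-1, (5|7)=-1; sign (−1)^0·-1^1·-1^0 = -1.
(a,b)_3: α=-11, u≡2; β=-9, v≡2 (mod 3); (2|3)=-1, (2|3)=-1; sign (−1)^1·-1^-9·-1^-11 = -1.
(a,b)_5: α=3, u≡1; β=7, v≡1 (mod 5); (1|5)=+1, (1|5)=+1; sign (−1)^0·+1^7·+1^3 = +1.
(a,b)_11: α=0, u≡6; β=1, v≡5 (mod 11); (6|11)=-1, (5|11)=+1; sign (−1)^0·-1^1·+1^0 = -1.
(a,b)_23: α=1, u≡10; β=3, v≡1 (mod 23); (10|23)=-1, (1|23)=+1; sign (−1)^1·-1^3·+1^1 = +1.
(a,b)_17: α=4, u≡3; β=2, v≡6 (mod 17); (3|17)=-1, (6|17)=-1; sign (−1)^0·-1^2·-1^4 = +1.
(310155, -310465155 / ℚ) ramifies at {3, 7, 11, 29}: a division algebra.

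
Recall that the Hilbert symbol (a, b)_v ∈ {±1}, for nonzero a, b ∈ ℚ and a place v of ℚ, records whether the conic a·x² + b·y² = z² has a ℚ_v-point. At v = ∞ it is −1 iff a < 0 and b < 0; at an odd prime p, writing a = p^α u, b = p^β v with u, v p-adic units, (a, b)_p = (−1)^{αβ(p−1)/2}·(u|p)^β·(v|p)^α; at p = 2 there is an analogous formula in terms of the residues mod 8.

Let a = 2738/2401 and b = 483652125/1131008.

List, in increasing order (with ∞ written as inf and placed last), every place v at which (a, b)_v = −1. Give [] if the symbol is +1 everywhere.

[2, 5, 11, 19]

Mod squares: a ≡ 2, b ≡ 35530. Check v ∈ {∞, 2, 3, 5, 7, 11, 17, 19, 37, 47}.
v=47: a=47^0·(≡3), b=47^-2·(≡40) mod 47; (3|47)=+1, (40|47)=-1; (−1)^{0·-2·23}·(+1)^-2·(-1)^0 = +1.
v=7: a=7^-4·(≡1), b=7^0·(≡3) mod 7; (1|7)=+1, (3|7)=-1; (−1)^{-4·0·3}·(+1)^0·(-1)^-4 = +1.
v=17: a=17^0·(≡13), b=17^1·(≡2) mod 17; (13|17)=+1, (2|17)=+1; (−1)^{0·1·8}·(+1)^1·(+1)^0 = +1.
v=∞: 2 > 0 and 35530 > 0  ⇒  (a,b)_∞ = +1.
v=19: a=19^0·(≡3), b=19^1·(≡13) mod 19; (3|19)=-1, (13|19)=-1; (−1)^{0·1·9}·(-1)^1·(-1)^0 = -1.
v=5: a=5^0·(≡3), b=5^3·(≡4) mod 5; (3|5)=-1, (4|5)=+1; (−1)^{0·3·2}·(-1)^3·(+1)^0 = -1.
v=2: v_2(a)=1, v_2(b)=-9; units ≡ 1, 5 (mod 8); ε·ε+αω+βω = 0·0+1·1+-9·0 ≡ 1  ⇒  (a,b)_2 = -1.
v=3: a=3^0·(≡2), b=3^2·(≡1) mod 3; (2|3)=-1, (1|3)=+1; (−1)^{0·2·1}·(-1)^2·(+1)^0 = +1.
v=37: a=37^2·(≡18), b=37^0·(≡9) mod 37; (18|37)=-1, (9|37)=+1; (−1)^{2·0·18}·(-1)^0·(+1)^2 = +1.
v=11: a=11^0·(≡7), b=11^3·(≡10) mod 11; (7|11)=-1, (10|11)=-1; (−1)^{0·3·5}·(-1)^3·(-1)^0 = -1.
|Ram(2, 35530)| = 4, even; anisotropic at {2, 5, 11, 19}.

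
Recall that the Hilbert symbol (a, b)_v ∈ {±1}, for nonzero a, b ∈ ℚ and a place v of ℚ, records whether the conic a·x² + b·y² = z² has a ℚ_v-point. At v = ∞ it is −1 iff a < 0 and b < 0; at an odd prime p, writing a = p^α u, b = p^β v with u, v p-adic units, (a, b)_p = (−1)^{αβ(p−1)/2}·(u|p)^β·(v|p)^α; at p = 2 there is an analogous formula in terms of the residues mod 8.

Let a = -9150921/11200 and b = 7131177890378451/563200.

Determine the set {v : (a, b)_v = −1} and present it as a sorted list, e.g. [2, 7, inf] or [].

[11, 13, 17, 31]

(a, b) ≡ (-8463, 75922) mod (ℚ^×)²; places V = {2, 3, 5, 7, 11, 13, 17, 29, 31, 41, ∞}.
(a,b)_29: α=2, u≡28; β=3, v≡27 (mod 29); (28|29)=+1, (27|29)=-1; sign (−1)^0·+1^3·-1^2 = +1.
(a,b)_31: α=1, u≡30; β=2, v≡23 (mod 31); (30|31)=-1, (23|31)=-1; sign (−1)^0·-1^2·-1^1 = -1.
(a,b)_2: α=-6, β=-11; u≡1, v≡1 (mod 8); ε(u)ε(v)=0·0, αω(v)=-6·0, βω(u)=-11·0; sum ≡ 0  ⇒  +1.
(a,b)_3: α=3, u≡2; β=2, v≡1 (mod 3); (2|3)=-1, (1|3)=+1; sign (−1)^0·-1^2·+1^3 = +1.
(a,b)_5: α=-2, u≡3; β=-2, v≡2 (mod 5); (3|5)=-1, (2|5)=-1; sign (−1)^0·-1^-2·-1^-2 = +1.
(a,b)_41: α=0, u≡34; β=2, v≡31 (mod 41); (34|41)=-1, (31|41)=+1; sign (−1)^0·-1^2·+1^0 = +1.
(a,b)_∞: sgn(-8463)=−, sgn(75922)=+, so +1.
(a,b)_11: α=0, u≡6; β=-1, v≡5 (mod 11); (6|11)=-1, (5|11)=+1; sign (−1)^0·-1^-1·+1^0 = -1.
(a,b)_17: α=0, u≡14; β=1, v≡14 (mod 17); (14|17)=-1, (14|17)=-1; sign (−1)^0·-1^1·-1^0 = -1.
(a,b)_13: α=1, u≡1; β=2, v≡6 (mod 13); (1|13)=+1, (6|13)=-1; sign (−1)^0·+1^2·-1^1 = -1.
(a,b)_7: α=-1, u≡1; β=1, v≡5 (mod 7); (1|7)=+1, (5|7)=-1; sign (−1)^1·+1^1·-1^-1 = +1.
|Ram(-8463, 75922)| = 4, even; anisotropic at {11, 13, 17, 31}.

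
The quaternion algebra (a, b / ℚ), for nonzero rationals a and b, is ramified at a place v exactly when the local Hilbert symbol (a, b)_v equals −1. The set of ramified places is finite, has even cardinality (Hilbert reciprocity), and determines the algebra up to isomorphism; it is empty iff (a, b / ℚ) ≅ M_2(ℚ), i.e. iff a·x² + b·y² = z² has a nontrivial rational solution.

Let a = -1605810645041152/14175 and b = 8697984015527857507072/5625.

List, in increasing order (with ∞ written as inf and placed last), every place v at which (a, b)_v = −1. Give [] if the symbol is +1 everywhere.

Mod squares: a ≡ -4669, b ≡ 42427. Check v ∈ {∞, 2, 3, 5, 7, 11, 19, 23, 29}.
v=5: a=5^-2·(≡4), b=5^-4·(≡3) mod 5; (4|5)=+1, (3|5)=-1; (−1)^{-2·-4·2}·(+1)^-4·(-1)^-2 = +1.
v=7: a=7^-1·(≡5), b=7^3·(≡3) mod 7; (5|7)=-1, (3|7)=-1; (−1)^{-1·3·3}·(-1)^3·(-1)^-1 = -1.
v=29: a=29^3·(≡28), b=29^5·(≡16) mod 29; (28|29)=+1, (16|29)=+1; (−1)^{3·5·14}·(+1)^5·(+1)^3 = +1.
v=23: a=23^1·(≡3), b=23^2·(≡5) mod 23; (3|23)=+1, (5|23)=-1; (−1)^{1·2·11}·(+1)^2·(-1)^1 = -1.
v=3: a=3^-4·(≡2), b=3^-2·(≡1) mod 3; (2|3)=-1, (1|3)=+1; (−1)^{-4·-2·1}·(-1)^-2·(+1)^-4 = +1.
v=2: v_2(a)=16, v_2(b)=8; units ≡ 3, 3 (mod 8); ε·ε+αω+βω = 1·1+16·1+8·1 ≡ 1  ⇒  (a,b)_2 = -1.
v=19: a=19^2·(≡11), b=19^3·(≡14) mod 19; (11|19)=+1, (14|19)=-1; (−1)^{2·3·9}·(+1)^3·(-1)^2 = +1.
v=11: a=11^2·(≡2), b=11^3·(≡2) mod 11; (2|11)=-1, (2|11)=-1; (−1)^{2·3·5}·(-1)^3·(-1)^2 = -1.
v=∞: -4669 < 0 and 42427 > 0  ⇒  (a,b)_∞ = +1.
(-4669, 42427 / ℚ) ramifies at {2, 7, 11, 23}: a division algebra.

[2, 7, 11, 23]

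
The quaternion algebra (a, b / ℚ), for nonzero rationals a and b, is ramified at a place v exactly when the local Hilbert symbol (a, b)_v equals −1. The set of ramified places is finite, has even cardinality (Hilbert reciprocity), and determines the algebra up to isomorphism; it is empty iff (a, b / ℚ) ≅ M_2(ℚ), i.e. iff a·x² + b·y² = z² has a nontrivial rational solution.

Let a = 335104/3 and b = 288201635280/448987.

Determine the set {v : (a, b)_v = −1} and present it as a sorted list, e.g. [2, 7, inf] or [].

[2, 3, 5, 17]

Mod squares: a ≡ 3927, b ≡ 935. Check v ∈ {∞, 2, 3, 5, 7, 11, 13, 17, 19}.
v=∞: 3927 > 0 and 935 > 0  ⇒  (a,b)_∞ = +1.
v=3: a=3^-1·(≡1), b=3^10·(≡2) mod 3; (1|3)=+1, (2|3)=-1; (−1)^{-1·10·1}·(+1)^10·(-1)^-1 = -1.
v=2: v_2(a)=8, v_2(b)=4; units ≡ 7, 7 (mod 8); ε·ε+αω+βω = 1·1+8·0+4·0 ≡ 1  ⇒  (a,b)_2 = -1.
v=7: a=7^1·(≡2), b=7^-4·(≡4) mod 7; (2|7)=+1, (4|7)=+1; (−1)^{1·-4·3}·(+1)^-4·(+1)^1 = +1.
v=19: a=19^0·(≡13), b=19^2·(≡7) mod 19; (13|19)=-1, (7|19)=+1; (−1)^{0·2·9}·(-1)^2·(+1)^0 = +1.
v=5: a=5^0·(≡3), b=5^1·(≡3) mod 5; (3|5)=-1, (3|5)=-1; (−1)^{0·1·2}·(-1)^1·(-1)^0 = -1.
v=13: a=13^0·(≡1), b=13^2·(≡10) mod 13; (1|13)=+1, (10|13)=+1; (−1)^{0·2·6}·(+1)^2·(+1)^0 = +1.
v=17: a=17^1·(≡3), b=17^-1·(≡16) mod 17; (3|17)=-1, (16|17)=+1; (−1)^{1·-1·8}·(-1)^-1·(+1)^1 = -1.
v=11: a=11^1·(≡9), b=11^-1·(≡6) mod 11; (9|11)=+1, (6|11)=-1; (−1)^{1·-1·5}·(+1)^-1·(-1)^1 = +1.
|Ram(3927, 935)| = 4, even; anisotropic at {2, 3, 5, 17}.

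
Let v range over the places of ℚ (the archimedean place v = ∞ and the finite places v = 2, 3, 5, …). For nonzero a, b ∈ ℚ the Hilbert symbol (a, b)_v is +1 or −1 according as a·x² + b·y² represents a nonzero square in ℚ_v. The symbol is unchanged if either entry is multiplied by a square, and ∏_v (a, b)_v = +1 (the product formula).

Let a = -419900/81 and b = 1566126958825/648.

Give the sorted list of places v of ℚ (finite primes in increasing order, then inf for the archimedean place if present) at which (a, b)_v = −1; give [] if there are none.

Mod squares: a ≡ -4199, b ≡ 7106. Check v ∈ {∞, 2, 3, 5, 11, 13, 17, 19}.
v=11: a=11^0·(≡9), b=11^1·(≡2) mod 11; (9|11)=+1, (2|11)=-1; (−1)^{0·1·5}·(+1)^1·(-1)^0 = +1.
v=5: a=5^2·(≡4), b=5^2·(≡1) mod 5; (4|5)=+1, (1|5)=+1; (−1)^{2·2·2}·(+1)^2·(+1)^2 = +1.
v=3: a=3^-4·(≡1), b=3^-4·(≡2) mod 3; (1|3)=+1, (2|3)=-1; (−1)^{-4·-4·1}·(+1)^-4·(-1)^-4 = +1.
v=∞: -4199 < 0 and 7106 > 0  ⇒  (a,b)_∞ = +1.
v=2: v_2(a)=2, v_2(b)=-3; units ≡ 1, 1 (mod 8); ε·ε+αω+βω = 0·0+2·0+-3·0 ≡ 0  ⇒  (a,b)_2 = +1.
v=19: a=19^1·(≡7), b=19^3·(≡15) mod 19; (7|19)=+1, (15|19)=-1; (−1)^{1·3·9}·(+1)^3·(-1)^1 = +1.
v=17: a=17^1·(≡4), b=17^3·(≡5) mod 17; (4|17)=+1, (5|17)=-1; (−1)^{1·3·8}·(+1)^3·(-1)^1 = -1.
v=13: a=13^1·(≡6), b=13^2·(≡8) mod 13; (6|13)=-1, (8|13)=-1; (−1)^{1·2·6}·(-1)^2·(-1)^1 = -1.
Ram(-4199, 7106) = {13, 17}; no ℚ_13-point on the conic.

[13, 17]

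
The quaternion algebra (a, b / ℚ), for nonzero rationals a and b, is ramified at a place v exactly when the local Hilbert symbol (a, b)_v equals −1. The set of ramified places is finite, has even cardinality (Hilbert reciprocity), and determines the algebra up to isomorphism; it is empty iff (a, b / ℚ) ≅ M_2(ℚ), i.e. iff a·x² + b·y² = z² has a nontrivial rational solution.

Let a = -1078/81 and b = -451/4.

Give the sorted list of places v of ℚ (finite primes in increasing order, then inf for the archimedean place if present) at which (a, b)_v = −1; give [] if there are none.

Mod squares: a ≡ -22, b ≡ -451. Check v ∈ {∞, 2, 3, 7, 11, 41}.
v=3: a=3^-4·(≡2), b=3^0·(≡2) mod 3; (2|3)=-1, (2|3)=-1; (−1)^{-4·0·1}·(-1)^0·(-1)^-4 = +1.
v=2: v_2(a)=1, v_2(b)=-2; units ≡ 5, 5 (mod 8); ε·ε+αω+βω = 0·0+1·1+-2·1 ≡ 1  ⇒  (a,b)_2 = -1.
v=11: a=11^1·(≡3), b=11^1·(≡9) mod 11; (3|11)=+1, (9|11)=+1; (−1)^{1·1·5}·(+1)^1·(+1)^1 = -1.
v=41: a=41^0·(≡12), b=41^1·(≡28) mod 41; (12|41)=-1, (28|41)=-1; (−1)^{0·1·20}·(-1)^1·(-1)^0 = -1.
v=7: a=7^2·(≡5), b=7^0·(≡1) mod 7; (5|7)=-1, (1|7)=+1; (−1)^{2·0·3}·(-1)^0·(+1)^2 = +1.
v=∞: -22 < 0 and -451 < 0  ⇒  (a,b)_∞ = -1.
|Ram(-22, -451)| = 4, even; anisotropic at {2, 11, 41, ∞}.

[2, 11, 41, inf]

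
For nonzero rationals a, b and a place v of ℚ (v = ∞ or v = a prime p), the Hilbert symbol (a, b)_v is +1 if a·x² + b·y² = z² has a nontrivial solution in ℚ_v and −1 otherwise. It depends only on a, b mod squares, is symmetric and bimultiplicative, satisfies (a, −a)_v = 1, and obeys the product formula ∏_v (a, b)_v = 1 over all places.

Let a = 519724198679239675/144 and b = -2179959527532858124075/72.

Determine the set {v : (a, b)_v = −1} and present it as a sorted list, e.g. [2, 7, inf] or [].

(a, b) ≡ (667, -805046) mod (ℚ^×)²; places V = {2, 3, 5, 11, 23, 29, 37, 43, ∞}.
(a,b)_11: α=4, u≡8; β=3, v≡8 (mod 11); (8|11)=-1, (8|11)=-1; sign (−1)^0·-1^3·-1^4 = -1.
(a,b)_3: α=-2, u≡1; β=-2, v≡1 (mod 3); (1|3)=+1, (1|3)=+1; sign (−1)^0·+1^-2·+1^-2 = +1.
(a,b)_∞: sgn(667)=+, sgn(-805046)=−, so +1.
(a,b)_2: α=-4, β=-3; u≡3, v≡5 (mod 8); ε(u)ε(v)=1·0, αω(v)=-4·1, βω(u)=-3·1; sum ≡ 1  ⇒  -1.
(a,b)_43: α=2, u≡27; β=3, v≡2 (mod 43); (27|43)=-1, (2|43)=-1; sign (−1)^0·-1^3·-1^2 = -1.
(a,b)_29: α=3, u≡28; β=4, v≡23 (mod 29); (28|29)=+1, (23|29)=+1; sign (−1)^0·+1^4·+1^3 = +1.
(a,b)_5: α=2, u≡3; β=2, v≡1 (mod 5); (3|5)=-1, (1|5)=+1; sign (−1)^0·-1^2·+1^2 = +1.
(a,b)_37: α=2, u≡3; β=3, v≡6 (mod 37); (3|37)=+1, (6|37)=-1; sign (−1)^0·+1^3·-1^2 = +1.
(a,b)_23: α=1, u≡3; β=1, v≡12 (mod 23); (3|23)=+1, (12|23)=+1; sign (−1)^1·+1^1·+1^1 = -1.
|Ram(667, -805046)| = 4, even; anisotropic at {2, 11, 23, 43}.

[2, 11, 23, 43]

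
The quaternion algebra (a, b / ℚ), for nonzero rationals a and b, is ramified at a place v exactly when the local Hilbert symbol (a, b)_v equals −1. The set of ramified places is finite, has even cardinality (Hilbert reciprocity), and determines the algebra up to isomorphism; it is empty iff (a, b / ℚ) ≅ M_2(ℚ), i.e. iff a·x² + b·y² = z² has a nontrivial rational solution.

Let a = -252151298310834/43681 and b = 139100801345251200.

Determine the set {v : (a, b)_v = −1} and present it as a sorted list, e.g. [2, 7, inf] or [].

[2, 3, 23, 29]

(a, b) ≡ (-754, 2622) mod (ℚ^×)²; places V = {2, 3, 5, 7, 11, 13, 17, 19, 23, 29, ∞}.
(a,b)_19: α=-2, u≡16; β=1, v≡6 (mod 19); (16|19)=+1, (6|19)=+1; sign (−1)^0·+1^1·+1^-2 = +1.
(a,b)_5: α=0, u≡1; β=2, v≡3 (mod 5); (1|5)=+1, (3|5)=-1; sign (−1)^0·+1^2·-1^0 = +1.
(a,b)_∞: sgn(-754)=−, sgn(2622)=+, so +1.
(a,b)_13: α=1, u≡11; β=2, v≡12 (mod 13); (11|13)=-1, (12|13)=+1; sign (−1)^0·-1^2·+1^1 = +1.
(a,b)_17: α=4, u≡11; β=0, v≡9 (mod 17); (11|17)=-1, (9|17)=+1; sign (−1)^0·-1^0·+1^4 = +1.
(a,b)_2: α=1, β=7; u≡7, v≡7 (mod 8); ε(u)ε(v)=1·1, αω(v)=1·0, βω(u)=7·0; sum ≡ 1  ⇒  -1.
(a,b)_23: α=2, u≡20; β=3, v≡20 (mod 23); (20|23)=-1, (20|23)=-1; sign (−1)^0·-1^3·-1^2 = -1.
(a,b)_3: α=2, u≡2; β=3, v≡1 (mod 3); (2|3)=-1, (1|3)=+1; sign (−1)^0·-1^3·+1^2 = -1.
(a,b)_29: α=3, u≡27; β=2, v≡15 (mod 29); (27|29)=-1, (15|29)=-1; sign (−1)^0·-1^2·-1^3 = -1.
(a,b)_7: α=0, u≡1; β=2, v≡2 (mod 7); (1|7)=+1, (2|7)=+1; sign (−1)^0·+1^2·+1^0 = +1.
(a,b)_11: α=-2, u≡5; β=0, v≡4 (mod 11); (5|11)=+1, (4|11)=+1; sign (−1)^0·+1^0·+1^-2 = +1.
(-754, 2622 / ℚ) ramifies at {2, 3, 23, 29}: a division algebra.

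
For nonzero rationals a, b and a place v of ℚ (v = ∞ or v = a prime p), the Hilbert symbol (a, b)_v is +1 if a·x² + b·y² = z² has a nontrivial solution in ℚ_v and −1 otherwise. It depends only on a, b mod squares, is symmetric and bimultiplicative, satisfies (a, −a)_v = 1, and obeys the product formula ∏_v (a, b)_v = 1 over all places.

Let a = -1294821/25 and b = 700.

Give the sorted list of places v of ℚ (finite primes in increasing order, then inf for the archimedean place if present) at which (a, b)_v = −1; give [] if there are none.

Mod squares: a ≡ -1189, b ≡ 7. Check v ∈ {∞, 2, 3, 5, 7, 11, 29, 41}.
v=29: a=29^1·(≡19), b=29^0·(≡4) mod 29; (19|29)=-1, (4|29)=+1; (−1)^{1·0·14}·(-1)^0·(+1)^1 = +1.
v=11: a=11^2·(≡8), b=11^0·(≡7) mod 11; (8|11)=-1, (7|11)=-1; (−1)^{2·0·5}·(-1)^0·(-1)^2 = +1.
v=41: a=41^1·(≡34), b=41^0·(≡3) mod 41; (34|41)=-1, (3|41)=-1; (−1)^{1·0·20}·(-1)^0·(-1)^1 = -1.
v=3: a=3^2·(≡2), b=3^0·(≡1) mod 3; (2|3)=-1, (1|3)=+1; (−1)^{2·0·1}·(-1)^0·(+1)^2 = +1.
v=5: a=5^-2·(≡4), b=5^2·(≡3) mod 5; (4|5)=+1, (3|5)=-1; (−1)^{-2·2·2}·(+1)^2·(-1)^-2 = +1.
v=∞: -1189 < 0 and 7 > 0  ⇒  (a,b)_∞ = +1.
v=2: v_2(a)=0, v_2(b)=2; units ≡ 3, 7 (mod 8); ε·ε+αω+βω = 1·1+0·0+2·1 ≡ 1  ⇒  (a,b)_2 = -1.
v=7: a=7^0·(≡1), b=7^1·(≡2) mod 7; (1|7)=+1, (2|7)=+1; (−1)^{0·1·3}·(+1)^1·(+1)^0 = +1.
|Ram(-1189, 7)| = 2, even; anisotropic at {2, 41}.

[2, 41]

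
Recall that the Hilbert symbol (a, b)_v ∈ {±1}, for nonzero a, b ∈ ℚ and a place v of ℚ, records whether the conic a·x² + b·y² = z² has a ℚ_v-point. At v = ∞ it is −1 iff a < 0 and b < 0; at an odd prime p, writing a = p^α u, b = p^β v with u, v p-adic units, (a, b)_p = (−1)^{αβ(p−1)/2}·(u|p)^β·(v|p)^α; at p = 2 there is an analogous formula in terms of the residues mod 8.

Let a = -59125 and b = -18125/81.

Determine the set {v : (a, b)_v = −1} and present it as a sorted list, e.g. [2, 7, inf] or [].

(a, b) ≡ (-2365, -29) mod (ℚ^×)²; places V = {2, 3, 5, 11, 29, 43, ∞}.
(a,b)_5: α=3, u≡2; β=4, v≡1 (mod 5); (2|5)=-1, (1|5)=+1; sign (−1)^0·-1^4·+1^3 = +1.
(a,b)_11: α=1, u≡4; β=0, v≡9 (mod 11); (4|11)=+1, (9|11)=+1; sign (−1)^0·+1^0·+1^1 = +1.
(a,b)_∞: sgn(-2365)=−, sgn(-29)=−, so -1.
(a,b)_2: α=0, β=0; u≡3, v≡3 (mod 8); ε(u)ε(v)=1·1, αω(v)=0·1, βω(u)=0·1; sum ≡ 1  ⇒  -1.
(a,b)_43: α=1, u≡1; β=0, v≡13 (mod 43); (1|43)=+1, (13|43)=+1; sign (−1)^0·+1^0·+1^1 = +1.
(a,b)_29: α=0, u≡6; β=1, v≡22 (mod 29); (6|29)=+1, (22|29)=+1; sign (−1)^0·+1^1·+1^0 = +1.
(a,b)_3: α=0, u≡2; β=-4, v≡1 (mod 3); (2|3)=-1, (1|3)=+1; sign (−1)^0·-1^-4·+1^0 = +1.
(-2365, -29 / ℚ) ramifies at {2, ∞}: a division algebra.

[2, inf]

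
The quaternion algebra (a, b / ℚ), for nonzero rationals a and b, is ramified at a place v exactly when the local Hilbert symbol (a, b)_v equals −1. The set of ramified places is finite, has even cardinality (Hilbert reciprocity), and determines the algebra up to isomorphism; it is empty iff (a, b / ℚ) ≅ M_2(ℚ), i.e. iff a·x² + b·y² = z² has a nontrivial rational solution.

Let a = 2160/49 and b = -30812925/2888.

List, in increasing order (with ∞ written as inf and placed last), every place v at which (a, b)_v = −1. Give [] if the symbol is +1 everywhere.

[2, 13]

(a, b) ≡ (15, -14586) mod (ℚ^×)²; places V = {2, 3, 5, 7, 11, 13, 17, 19, ∞}.
(a,b)_7: α=-2, u≡4; β=0, v≡1 (mod 7); (4|7)=+1, (1|7)=+1; sign (−1)^0·+1^0·+1^-2 = +1.
(a,b)_2: α=4, β=-3; u≡7, v≡3 (mod 8); ε(u)ε(v)=1·1, αω(v)=4·1, βω(u)=-3·0; sum ≡ 1  ⇒  -1.
(a,b)_19: α=0, u≡15; β=-2, v≡5 (mod 19); (15|19)=-1, (5|19)=+1; sign (−1)^0·-1^-2·+1^0 = +1.
(a,b)_11: α=0, u≡3; β=1, v≡5 (mod 11); (3|11)=+1, (5|11)=+1; sign (−1)^0·+1^1·+1^0 = +1.
(a,b)_17: α=0, u≡8; β=1, v≡1 (mod 17); (8|17)=+1, (1|17)=+1; sign (−1)^0·+1^1·+1^0 = +1.
(a,b)_∞: sgn(15)=+, sgn(-14586)=−, so +1.
(a,b)_3: α=3, u≡2; β=1, v≡1 (mod 3); (2|3)=-1, (1|3)=+1; sign (−1)^1·-1^1·+1^3 = +1.
(a,b)_13: α=0, u≡8; β=3, v≡1 (mod 13); (8|13)=-1, (1|13)=+1; sign (−1)^0·-1^3·+1^0 = -1.
(a,b)_5: α=1, u≡3; β=2, v≡1 (mod 5); (3|5)=-1, (1|5)=+1; sign (−1)^0·-1^2·+1^1 = +1.
(15, -14586 / ℚ) ramifies at {2, 13}: a division algebra.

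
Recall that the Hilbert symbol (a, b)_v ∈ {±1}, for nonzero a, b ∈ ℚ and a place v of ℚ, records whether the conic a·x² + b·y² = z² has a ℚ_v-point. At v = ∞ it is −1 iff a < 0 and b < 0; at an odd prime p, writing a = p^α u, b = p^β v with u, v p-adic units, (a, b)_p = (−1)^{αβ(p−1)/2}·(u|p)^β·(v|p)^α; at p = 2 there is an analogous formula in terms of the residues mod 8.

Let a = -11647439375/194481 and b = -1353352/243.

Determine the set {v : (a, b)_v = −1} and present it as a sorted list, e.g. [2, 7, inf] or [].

Mod squares: a ≡ -143, b ≡ -6006. Check v ∈ {∞, 2, 3, 5, 7, 11, 13, 19}.
v=7: a=7^-4·(≡4), b=7^1·(≡5) mod 7; (4|7)=+1, (5|7)=-1; (−1)^{-4·1·3}·(+1)^1·(-1)^-4 = +1.
v=13: a=13^1·(≡5), b=13^3·(≡11) mod 13; (5|13)=-1, (11|13)=-1; (−1)^{1·3·6}·(-1)^3·(-1)^1 = +1.
v=11: a=11^1·(≡5), b=11^1·(≡3) mod 11; (5|11)=+1, (3|11)=+1; (−1)^{1·1·5}·(+1)^1·(+1)^1 = -1.
v=5: a=5^4·(≡2), b=5^0·(≡1) mod 5; (2|5)=-1, (1|5)=+1; (−1)^{4·0·2}·(-1)^0·(+1)^4 = +1.
v=3: a=3^-4·(≡1), b=3^-5·(≡2) mod 3; (1|3)=+1, (2|3)=-1; (−1)^{-4·-5·1}·(+1)^-5·(-1)^-4 = +1.
v=19: a=19^4·(≡6), b=19^0·(≡5) mod 19; (6|19)=+1, (5|19)=+1; (−1)^{4·0·9}·(+1)^0·(+1)^4 = +1.
v=2: v_2(a)=0, v_2(b)=3; units ≡ 1, 5 (mod 8); ε·ε+αω+βω = 0·0+0·1+3·0 ≡ 0  ⇒  (a,b)_2 = +1.
v=∞: -143 < 0 and -6006 < 0  ⇒  (a,b)_∞ = -1.
(-143, -6006 / ℚ) ramifies at {11, ∞}: a division algebra.

[11, inf]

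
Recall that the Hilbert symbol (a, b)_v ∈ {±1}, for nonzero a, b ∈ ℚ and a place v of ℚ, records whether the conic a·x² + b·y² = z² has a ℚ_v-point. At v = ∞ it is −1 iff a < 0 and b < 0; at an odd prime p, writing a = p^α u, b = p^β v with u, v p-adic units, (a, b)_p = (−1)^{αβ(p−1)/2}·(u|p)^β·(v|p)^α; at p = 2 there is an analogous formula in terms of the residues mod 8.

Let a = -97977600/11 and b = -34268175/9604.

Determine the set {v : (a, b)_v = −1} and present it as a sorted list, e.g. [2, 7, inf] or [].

Mod squares: a ≡ -231, b ≡ -527. Check v ∈ {∞, 2, 3, 5, 7, 11, 17, 31}.
v=7: a=7^1·(≡2), b=7^-4·(≡6) mod 7; (2|7)=+1, (6|7)=-1; (−1)^{1·-4·3}·(+1)^-4·(-1)^1 = -1.
v=11: a=11^-1·(≡5), b=11^0·(≡4) mod 11; (5|11)=+1, (4|11)=+1; (−1)^{-1·0·5}·(+1)^0·(+1)^-1 = +1.
v=∞: -231 < 0 and -527 < 0  ⇒  (a,b)_∞ = -1.
v=31: a=31^0·(≡12), b=31^1·(≡20) mod 31; (12|31)=-1, (20|31)=+1; (−1)^{0·1·15}·(-1)^1·(+1)^0 = -1.
v=17: a=17^0·(≡12), b=17^3·(≡5) mod 17; (12|17)=-1, (5|17)=-1; (−1)^{0·3·8}·(-1)^3·(-1)^0 = -1.
v=5: a=5^2·(≡1), b=5^2·(≡2) mod 5; (1|5)=+1, (2|5)=-1; (−1)^{2·2·2}·(+1)^2·(-1)^2 = +1.
v=2: v_2(a)=8, v_2(b)=-2; units ≡ 1, 1 (mod 8); ε·ε+αω+βω = 0·0+8·0+-2·0 ≡ 0  ⇒  (a,b)_2 = +1.
v=3: a=3^7·(≡1), b=3^2·(≡1) mod 3; (1|3)=+1, (1|3)=+1; (−1)^{7·2·1}·(+1)^2·(+1)^7 = +1.
Ram(-231, -527) = {7, 17, 31, ∞}; no ℚ_7-point on the conic.

[7, 17, 31, inf]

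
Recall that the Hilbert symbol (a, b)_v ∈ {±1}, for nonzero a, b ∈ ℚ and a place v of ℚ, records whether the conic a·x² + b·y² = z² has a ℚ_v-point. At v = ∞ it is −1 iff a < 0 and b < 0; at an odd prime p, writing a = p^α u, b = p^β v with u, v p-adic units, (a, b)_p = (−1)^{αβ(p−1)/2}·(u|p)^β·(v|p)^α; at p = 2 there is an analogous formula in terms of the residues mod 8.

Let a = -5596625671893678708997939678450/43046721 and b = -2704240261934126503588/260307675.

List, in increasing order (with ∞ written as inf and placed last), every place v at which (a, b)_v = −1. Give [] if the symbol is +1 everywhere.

[2, 3, 7, 11, 13, inf]

(a, b) ≡ (-2002, -51051) mod (ℚ^×)²; places V = {2, 3, 5, 7, 11, 13, 17, 23, 53, ∞}.
(a,b)_∞: sgn(-2002)=−, sgn(-51051)=−, so -1.
(a,b)_5: α=2, u≡2; β=-2, v≡1 (mod 5); (2|5)=-1, (1|5)=+1; sign (−1)^0·-1^-2·+1^2 = +1.
(a,b)_3: α=-16, u≡2; β=-9, v≡2 (mod 3); (2|3)=-1, (2|3)=-1; sign (−1)^0·-1^-9·-1^-16 = -1.
(a,b)_7: α=5, u≡1; β=3, v≡1 (mod 7); (1|7)=+1, (1|7)=+1; sign (−1)^1·+1^3·+1^5 = -1.
(a,b)_11: α=5, u≡3; β=3, v≡1 (mod 11); (3|11)=+1, (1|11)=+1; sign (−1)^1·+1^3·+1^5 = -1.
(a,b)_2: α=1, β=2; u≡7, v≡5 (mod 8); ε(u)ε(v)=1·0, αω(v)=1·1, βω(u)=2·0; sum ≡ 1  ⇒  -1.
(a,b)_17: α=4, u≡2; β=5, v≡14 (mod 17); (2|17)=+1, (14|17)=-1; sign (−1)^0·+1^5·-1^4 = +1.
(a,b)_23: α=0, u≡21; β=-2, v≡16 (mod 23); (21|23)=-1, (16|23)=+1; sign (−1)^0·-1^-2·+1^0 = +1.
(a,b)_13: α=7, u≡7; β=5, v≡10 (mod 13); (7|13)=-1, (10|13)=+1; sign (−1)^0·-1^5·+1^7 = -1.
(a,b)_53: α=4, u≡2; β=2, v≡19 (mod 53); (2|53)=-1, (19|53)=-1; sign (−1)^0·-1^2·-1^4 = +1.
|Ram(-2002, -51051)| = 6, even; anisotropic at {2, 3, 7, 11, 13, ∞}.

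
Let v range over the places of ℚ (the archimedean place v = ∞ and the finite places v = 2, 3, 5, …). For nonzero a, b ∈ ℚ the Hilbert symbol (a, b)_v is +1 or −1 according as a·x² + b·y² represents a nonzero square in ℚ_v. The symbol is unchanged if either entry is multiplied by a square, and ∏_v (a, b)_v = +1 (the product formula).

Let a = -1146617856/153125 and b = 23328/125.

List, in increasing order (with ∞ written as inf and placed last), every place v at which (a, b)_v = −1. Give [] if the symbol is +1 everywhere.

(a, b) ≡ (-30, 10) mod (ℚ^×)²; places V = {2, 3, 5, 7, ∞}.
(a,b)_∞: sgn(-30)=−, sgn(10)=+, so +1.
(a,b)_2: α=19, β=5; u≡1, v≡5 (mod 8); ε(u)ε(v)=0·0, αω(v)=19·1, βω(u)=5·0; sum ≡ 1  ⇒  -1.
(a,b)_7: α=-2, u≡5; β=0, v≡3 (mod 7); (5|7)=-1, (3|7)=-1; sign (−1)^0·-1^0·-1^-2 = +1.
(a,b)_5: α=-5, u≡1; β=-3, v≡3 (mod 5); (1|5)=+1, (3|5)=-1; sign (−1)^0·+1^-3·-1^-5 = -1.
(a,b)_3: α=7, u≡2; β=6, v≡1 (mod 3); (2|3)=-1, (1|3)=+1; sign (−1)^0·-1^6·+1^7 = +1.
Ram(-30, 10) = {2, 5}; no ℚ_2-point on the conic.

[2, 5]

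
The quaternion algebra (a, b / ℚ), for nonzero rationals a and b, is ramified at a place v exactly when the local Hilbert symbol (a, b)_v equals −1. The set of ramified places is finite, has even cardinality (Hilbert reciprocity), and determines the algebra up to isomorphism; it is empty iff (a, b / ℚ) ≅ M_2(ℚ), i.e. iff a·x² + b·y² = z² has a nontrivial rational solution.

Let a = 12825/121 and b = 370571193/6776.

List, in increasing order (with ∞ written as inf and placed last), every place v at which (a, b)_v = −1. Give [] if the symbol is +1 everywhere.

[3, 23]

Mod squares: a ≡ 57, b ≡ 177422. Check v ∈ {∞, 2, 3, 5, 7, 11, 19, 23, 29}.
v=∞: 57 > 0 and 177422 > 0  ⇒  (a,b)_∞ = +1.
v=23: a=23^0·(≡10), b=23^1·(≡6) mod 23; (10|23)=-1, (6|23)=+1; (−1)^{0·1·11}·(-1)^1·(+1)^0 = -1.
v=19: a=19^1·(≡15), b=19^3·(≡4) mod 19; (15|19)=-1, (4|19)=+1; (−1)^{1·3·9}·(-1)^3·(+1)^1 = +1.
v=29: a=29^0·(≡13), b=29^1·(≡4) mod 29; (13|29)=+1, (4|29)=+1; (−1)^{0·1·14}·(+1)^1·(+1)^0 = +1.
v=7: a=7^0·(≡4), b=7^-1·(≡3) mod 7; (4|7)=+1, (3|7)=-1; (−1)^{0·-1·3}·(+1)^-1·(-1)^0 = +1.
v=5: a=5^2·(≡3), b=5^0·(≡3) mod 5; (3|5)=-1, (3|5)=-1; (−1)^{2·0·2}·(-1)^0·(-1)^2 = +1.
v=2: v_2(a)=0, v_2(b)=-3; units ≡ 1, 7 (mod 8); ε·ε+αω+βω = 0·1+0·0+-3·0 ≡ 0  ⇒  (a,b)_2 = +1.
v=11: a=11^-2·(≡10), b=11^-2·(≡3) mod 11; (10|11)=-1, (3|11)=+1; (−1)^{-2·-2·5}·(-1)^-2·(+1)^-2 = +1.
v=3: a=3^3·(≡1), b=3^4·(≡2) mod 3; (1|3)=+1, (2|3)=-1; (−1)^{3·4·1}·(+1)^4·(-1)^3 = -1.
Ram(57, 177422) = {3, 23}; no ℚ_3-point on the conic.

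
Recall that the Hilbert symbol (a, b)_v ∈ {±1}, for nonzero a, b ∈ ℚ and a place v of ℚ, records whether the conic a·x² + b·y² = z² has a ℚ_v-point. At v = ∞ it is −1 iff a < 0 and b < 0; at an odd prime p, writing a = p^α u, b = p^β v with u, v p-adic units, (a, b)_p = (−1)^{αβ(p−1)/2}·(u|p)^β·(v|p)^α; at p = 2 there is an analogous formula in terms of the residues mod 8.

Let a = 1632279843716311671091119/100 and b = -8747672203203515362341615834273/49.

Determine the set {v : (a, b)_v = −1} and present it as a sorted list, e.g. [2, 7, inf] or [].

Mod squares: a ≡ 9038471, b ≡ -987753. Check v ∈ {∞, 2, 3, 5, 7, 13, 17, 19, 23, 31, 37, 43, 47}.
v=5: a=5^-2·(≡1), b=5^0·(≡3) mod 5; (1|5)=+1, (3|5)=-1; (−1)^{-2·0·2}·(+1)^0·(-1)^-2 = +1.
v=3: a=3^2·(≡2), b=3^1·(≡2) mod 3; (2|3)=-1, (2|3)=-1; (−1)^{2·1·1}·(-1)^1·(-1)^2 = -1.
v=23: a=23^1·(≡11), b=23^2·(≡14) mod 23; (11|23)=-1, (14|23)=-1; (−1)^{1·2·11}·(-1)^2·(-1)^1 = -1.
v=47: a=47^2·(≡27), b=47^0·(≡43) mod 47; (27|47)=+1, (43|47)=-1; (−1)^{2·0·23}·(+1)^0·(-1)^2 = +1.
v=∞: 9038471 > 0 and -987753 < 0  ⇒  (a,b)_∞ = +1.
v=37: a=37^1·(≡1), b=37^2·(≡27) mod 37; (1|37)=+1, (27|37)=+1; (−1)^{1·2·18}·(+1)^2·(+1)^1 = +1.
v=19: a=19^3·(≡9), b=19^5·(≡4) mod 19; (9|19)=+1, (4|19)=+1; (−1)^{3·5·9}·(+1)^5·(+1)^3 = -1.
v=31: a=31^2·(≡20), b=31^3·(≡2) mod 31; (20|31)=+1, (2|31)=+1; (−1)^{2·3·15}·(+1)^3·(+1)^2 = +1.
v=2: v_2(a)=-2, v_2(b)=0; units ≡ 7, 7 (mod 8); ε·ε+αω+βω = 1·1+-2·0+0·0 ≡ 1  ⇒  (a,b)_2 = -1.
v=7: a=7^2·(≡1), b=7^-2·(≡3) mod 7; (1|7)=+1, (3|7)=-1; (−1)^{2·-2·3}·(+1)^-2·(-1)^2 = +1.
v=43: a=43^3·(≡17), b=43^5·(≡19) mod 43; (17|43)=+1, (19|43)=-1; (−1)^{3·5·21}·(+1)^5·(-1)^3 = +1.
v=17: a=17^2·(≡1), b=17^0·(≡9) mod 17; (1|17)=+1, (9|17)=+1; (−1)^{2·0·8}·(+1)^0·(+1)^2 = +1.
v=13: a=13^1·(≡3), b=13^5·(≡1) mod 13; (3|13)=+1, (1|13)=+1; (−1)^{1·5·6}·(+1)^5·(+1)^1 = +1.
|Ram(9038471, -987753)| = 4, even; anisotropic at {2, 3, 19, 23}.

[2, 3, 19, 23]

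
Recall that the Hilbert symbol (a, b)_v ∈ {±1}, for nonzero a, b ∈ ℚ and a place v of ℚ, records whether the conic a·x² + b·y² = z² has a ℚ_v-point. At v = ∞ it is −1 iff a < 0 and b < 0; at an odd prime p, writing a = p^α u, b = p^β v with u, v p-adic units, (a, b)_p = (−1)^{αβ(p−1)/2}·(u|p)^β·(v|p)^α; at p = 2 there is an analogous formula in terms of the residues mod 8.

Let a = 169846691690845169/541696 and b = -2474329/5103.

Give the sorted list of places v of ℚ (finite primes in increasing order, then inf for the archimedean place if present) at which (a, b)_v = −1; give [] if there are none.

[7, 13]

(a, b) ≡ (1001, -7) mod (ℚ^×)²; places V = {2, 3, 7, 11, 13, 23, ∞}.
(a,b)_2: α=-10, β=0; u≡1, v≡1 (mod 8); ε(u)ε(v)=0·0, αω(v)=-10·0, βω(u)=0·0; sum ≡ 0  ⇒  +1.
(a,b)_7: α=5, u≡5; β=-1, v≡3 (mod 7); (5|7)=-1, (3|7)=-1; sign (−1)^1·-1^-1·-1^5 = -1.
(a,b)_11: α=5, u≡4; β=4, v≡4 (mod 11); (4|11)=+1, (4|11)=+1; sign (−1)^0·+1^4·+1^5 = +1.
(a,b)_3: α=0, u≡2; β=-6, v≡2 (mod 3); (2|3)=-1, (2|3)=-1; sign (−1)^0·-1^-6·-1^0 = +1.
(a,b)_∞: sgn(1001)=+, sgn(-7)=−, so +1.
(a,b)_13: α=7, u≡1; β=2, v≡7 (mod 13); (1|13)=+1, (7|13)=-1; sign (−1)^0·+1^2·-1^7 = -1.
(a,b)_23: α=-2, u≡12; β=0, v≡4 (mod 23); (12|23)=+1, (4|23)=+1; sign (−1)^0·+1^0·+1^-2 = +1.
Ram(1001, -7) = {7, 13}; no ℚ_7-point on the conic.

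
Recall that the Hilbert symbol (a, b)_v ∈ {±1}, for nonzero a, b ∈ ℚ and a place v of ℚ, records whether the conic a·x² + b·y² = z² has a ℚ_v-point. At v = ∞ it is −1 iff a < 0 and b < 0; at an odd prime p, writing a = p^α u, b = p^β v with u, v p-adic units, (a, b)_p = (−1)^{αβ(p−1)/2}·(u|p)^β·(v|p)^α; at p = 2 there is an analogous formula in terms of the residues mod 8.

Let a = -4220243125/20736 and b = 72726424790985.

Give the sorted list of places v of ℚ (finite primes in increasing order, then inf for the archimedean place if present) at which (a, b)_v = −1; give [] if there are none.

Mod squares: a ≡ -8029, b ≡ 682465. Check v ∈ {∞, 2, 3, 5, 7, 17, 29, 31, 37}.
v=31: a=31^1·(≡1), b=31^3·(≡10) mod 31; (1|31)=+1, (10|31)=+1; (−1)^{1·3·15}·(+1)^3·(+1)^1 = -1.
v=∞: -8029 < 0 and 682465 > 0  ⇒  (a,b)_∞ = +1.
v=17: a=17^0·(≡11), b=17^1·(≡9) mod 17; (11|17)=-1, (9|17)=+1; (−1)^{0·1·8}·(-1)^1·(+1)^0 = -1.
v=7: a=7^1·(≡1), b=7^1·(≡3) mod 7; (1|7)=+1, (3|7)=-1; (−1)^{1·1·3}·(+1)^1·(-1)^1 = +1.
v=29: a=29^2·(≡6), b=29^0·(≡8) mod 29; (6|29)=+1, (8|29)=-1; (−1)^{2·0·14}·(+1)^0·(-1)^2 = +1.
v=3: a=3^-4·(≡2), b=3^4·(≡1) mod 3; (2|3)=-1, (1|3)=+1; (−1)^{-4·4·1}·(-1)^4·(+1)^-4 = +1.
v=37: a=37^1·(≡31), b=37^3·(≡15) mod 37; (31|37)=-1, (15|37)=-1; (−1)^{1·3·18}·(-1)^3·(-1)^1 = +1.
v=5: a=5^4·(≡1), b=5^1·(≡2) mod 5; (1|5)=+1, (2|5)=-1; (−1)^{4·1·2}·(+1)^1·(-1)^4 = +1.
v=2: v_2(a)=-8, v_2(b)=0; units ≡ 3, 1 (mod 8); ε·ε+αω+βω = 1·0+-8·0+0·1 ≡ 0  ⇒  (a,b)_2 = +1.
Ram(-8029, 682465) = {17, 31}; no ℚ_17-point on the conic.

[17, 31]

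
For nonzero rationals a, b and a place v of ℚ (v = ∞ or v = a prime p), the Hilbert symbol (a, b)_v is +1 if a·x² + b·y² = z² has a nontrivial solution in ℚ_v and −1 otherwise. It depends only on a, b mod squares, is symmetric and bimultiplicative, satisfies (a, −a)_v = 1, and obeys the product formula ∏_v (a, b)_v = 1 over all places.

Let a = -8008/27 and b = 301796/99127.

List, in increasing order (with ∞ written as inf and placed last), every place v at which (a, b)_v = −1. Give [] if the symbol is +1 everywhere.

(a, b) ≡ (-6006, 1463) mod (ℚ^×)²; places V = {2, 3, 7, 11, 13, 17, 19, ∞}.
(a,b)_7: α=1, u≡3; β=-3, v≡6 (mod 7); (3|7)=-1, (6|7)=-1; sign (−1)^1·-1^-3·-1^1 = -1.
(a,b)_13: α=1, u≡8; β=0, v≡7 (mod 13); (8|13)=-1, (7|13)=-1; sign (−1)^0·-1^0·-1^1 = -1.
(a,b)_2: α=3, β=2; u≡5, v≡7 (mod 8); ε(u)ε(v)=0·1, αω(v)=3·0, βω(u)=2·1; sum ≡ 0  ⇒  +1.
(a,b)_∞: sgn(-6006)=−, sgn(1463)=+, so +1.
(a,b)_17: α=0, u≡5; β=-2, v≡4 (mod 17); (5|17)=-1, (4|17)=+1; sign (−1)^0·-1^-2·+1^0 = +1.
(a,b)_3: α=-3, u≡2; β=0, v≡2 (mod 3); (2|3)=-1, (2|3)=-1; sign (−1)^0·-1^0·-1^-3 = -1.
(a,b)_19: α=0, u≡6; β=3, v≡11 (mod 19); (6|19)=+1, (11|19)=+1; sign (−1)^0·+1^3·+1^0 = +1.
(a,b)_11: α=1, u≡4; β=1, v≡4 (mod 11); (4|11)=+1, (4|11)=+1; sign (−1)^1·+1^1·+1^1 = -1.
Ram(-6006, 1463) = {3, 7, 11, 13}; no ℚ_3-point on the conic.

[3, 7, 11, 13]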